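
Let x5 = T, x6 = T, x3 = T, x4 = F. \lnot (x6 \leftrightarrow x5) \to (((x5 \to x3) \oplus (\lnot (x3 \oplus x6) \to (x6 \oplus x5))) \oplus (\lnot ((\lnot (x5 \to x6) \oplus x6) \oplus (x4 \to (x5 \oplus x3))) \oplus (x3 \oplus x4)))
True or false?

Substituting x5=T, x6=T, x3=T, x4=F:
x6 \leftrightarrow x5 = T \leftrightarrow T = T
\lnot (x6 \leftrightarrow x5) = \lnot T = F
x5 \to x3 = T \to T = T
x3 \oplus x6 = T \oplus T = F
\lnot (x3 \oplus x6) = \lnot F = T
x6 \oplus x5 = T \oplus T = F
\lnot (x3 \oplus x6) \to (x6 \oplus x5) = T \to F = F
(x5 \to x3) \oplus (\lnot (x3 \oplus x6) \to (x6 \oplus x5)) = T \oplus F = T
x5 \to x6 = T \to T = T
\lnot (x5 \to x6) = \lnot T = F
\lnot (x5 \to x6) \oplus x6 = F \oplus T = T
x5 \oplus x3 = T \oplus T = F
x4 \to (x5 \oplus x3) = F \to F = T
(\lnot (x5 \to x6) \oplus x6) \oplus (x4 \to (x5 \oplus x3)) = T \oplus T = F
\lnot ((\lnot (x5 \to x6) \oplus x6) \oplus (x4 \to (x5 \oplus x3))) = \lnot F = T
x3 \oplus x4 = T \oplus F = T
\lnot ((\lnot (x5 \to x6) \oplus x6) \oplus (x4 \to (x5 \oplus x3))) \oplus (x3 \oplus x4) = T \oplus T = F
((x5 \to x3) \oplus (\lnot (x3 \oplus x6) \to (x6 \oplus x5))) \oplus (\lnot ((\lnot (x5 \to x6) \oplus x6) \oplus (x4 \to (x5 \oplus x3))) \oplus (x3 \oplus x4)) = T \oplus F = T
\lnot (x6 \leftrightarrow x5) \to (((x5 \to x3) \oplus (\lnot (x3 \oplus x6) \to (x6 \oplus x5))) \oplus (\lnot ((\lnot (x5 \to x6) \oplus x6) \oplus (x4 \to (x5 \oplus x3))) \oplus (x3 \oplus x4))) = F \to T = T

T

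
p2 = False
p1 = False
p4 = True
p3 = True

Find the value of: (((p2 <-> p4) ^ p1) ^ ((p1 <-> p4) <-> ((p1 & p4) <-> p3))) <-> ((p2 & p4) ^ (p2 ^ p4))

True

p2 <-> p4 = False <-> True = False
(p2 <-> p4) ^ p1 = False ^ False = False
p1 <-> p4 = False <-> True = False
p1 & p4 = False & True = False
(p1 & p4) <-> p3 = False <-> True = False
(p1 <-> p4) <-> ((p1 & p4) <-> p3) = False <-> False = True
((p2 <-> p4) ^ p1) ^ ((p1 <-> p4) <-> ((p1 & p4) <-> p3)) = False ^ True = True
p2 & p4 = False & True = False
p2 ^ p4 = False ^ True = True
(p2 & p4) ^ (p2 ^ p4) = False ^ True = True
(((p2 <-> p4) ^ p1) ^ ((p1 <-> p4) <-> ((p1 & p4) <-> p3))) <-> ((p2 & p4) ^ (p2 ^ p4)) = True <-> True = True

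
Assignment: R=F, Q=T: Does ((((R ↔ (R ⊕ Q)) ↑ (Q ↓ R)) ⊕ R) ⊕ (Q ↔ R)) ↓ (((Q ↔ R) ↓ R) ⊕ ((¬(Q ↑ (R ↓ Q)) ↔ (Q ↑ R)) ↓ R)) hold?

Substituting R=F, Q=T:
R ⊕ Q = F ⊕ T = T
R ↔ (R ⊕ Q) = F ↔ T = F
Q ↓ R = T ↓ F = F
(R ↔ (R ⊕ Q)) ↑ (Q ↓ R) = F ↑ F = T
((R ↔ (R ⊕ Q)) ↑ (Q ↓ R)) ⊕ R = T ⊕ F = T
Q ↔ R = T ↔ F = F
(((R ↔ (R ⊕ Q)) ↑ (Q ↓ R)) ⊕ R) ⊕ (Q ↔ R) = T ⊕ F = T
Q ↔ R = T ↔ F = F
(Q ↔ R) ↓ R = F ↓ F = T
R ↓ Q = F ↓ T = F
Q ↑ (R ↓ Q) = T ↑ F = T
¬(Q ↑ (R ↓ Q)) = ¬T = F
Q ↑ R = T ↑ F = T
¬(Q ↑ (R ↓ Q)) ↔ (Q ↑ R) = F ↔ T = F
(¬(Q ↑ (R ↓ Q)) ↔ (Q ↑ R)) ↓ R = F ↓ F = T
((Q ↔ R) ↓ R) ⊕ ((¬(Q ↑ (R ↓ Q)) ↔ (Q ↑ R)) ↓ R) = T ⊕ T = F
((((R ↔ (R ⊕ Q)) ↑ (Q ↓ R)) ⊕ R) ⊕ (Q ↔ R)) ↓ (((Q ↔ R) ↓ R) ⊕ ((¬(Q ↑ (R ↓ Q)) ↔ (Q ↑ R)) ↓ R)) = T ↓ F = F

F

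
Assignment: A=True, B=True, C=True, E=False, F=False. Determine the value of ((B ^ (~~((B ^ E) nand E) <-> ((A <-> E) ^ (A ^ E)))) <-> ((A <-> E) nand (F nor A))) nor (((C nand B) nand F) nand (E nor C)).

False

B ^ E = True ^ False = True
(B ^ E) nand E = True nand False = True
~((B ^ E) nand E) = ~True = False
~~((B ^ E) nand E) = ~False = True
A <-> E = True <-> False = False
A ^ E = True ^ False = True
(A <-> E) ^ (A ^ E) = False ^ True = True
~~((B ^ E) nand E) <-> ((A <-> E) ^ (A ^ E)) = True <-> True = True
B ^ (~~((B ^ E) nand E) <-> ((A <-> E) ^ (A ^ E))) = True ^ True = False
A <-> E = True <-> False = False
F nor A = False nor True = False
(A <-> E) nand (F nor A) = False nand False = True
(B ^ (~~((B ^ E) nand E) <-> ((A <-> E) ^ (A ^ E)))) <-> ((A <-> E) nand (F nor A)) = False <-> True = False
C nand B = True nand True = False
(C nand B) nand F = False nand False = True
E nor C = False nor True = False
((C nand B) nand F) nand (E nor C) = True nand False = True
((B ^ (~~((B ^ E) nand E) <-> ((A <-> E) ^ (A ^ E)))) <-> ((A <-> E) nand (F nor A))) nor (((C nand B) nand F) nand (E nor C)) = False nor True = False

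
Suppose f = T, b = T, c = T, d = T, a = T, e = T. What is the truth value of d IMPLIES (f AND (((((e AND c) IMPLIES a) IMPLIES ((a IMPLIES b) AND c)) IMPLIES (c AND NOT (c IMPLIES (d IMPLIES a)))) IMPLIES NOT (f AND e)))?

T

e AND c = T AND T = T
(e AND c) IMPLIES a = T IMPLIES T = T
a IMPLIES b = T IMPLIES T = T
(a IMPLIES b) AND c = T AND T = T
((e AND c) IMPLIES a) IMPLIES ((a IMPLIES b) AND c) = T IMPLIES T = T
d IMPLIES a = T IMPLIES T = T
c IMPLIES (d IMPLIES a) = T IMPLIES T = T
NOT (c IMPLIES (d IMPLIES a)) = NOT T = F
c AND NOT (c IMPLIES (d IMPLIES a)) = T AND F = F
(((e AND c) IMPLIES a) IMPLIES ((a IMPLIES b) AND c)) IMPLIES (c AND NOT (c IMPLIES (d IMPLIES a))) = T IMPLIES F = F
f AND e = T AND T = T
NOT (f AND e) = NOT T = F
((((e AND c) IMPLIES a) IMPLIES ((a IMPLIES b) AND c)) IMPLIES (c AND NOT (c IMPLIES (d IMPLIES a)))) IMPLIES NOT (f AND e) = F IMPLIES F = T
f AND (((((e AND c) IMPLIES a) IMPLIES ((a IMPLIES b) AND c)) IMPLIES (c AND NOT (c IMPLIES (d IMPLIES a)))) IMPLIES NOT (f AND e)) = T AND T = T
d IMPLIES (f AND (((((e AND c) IMPLIES a) IMPLIES ((a IMPLIES b) AND c)) IMPLIES (c AND NOT (c IMPLIES (d IMPLIES a)))) IMPLIES NOT (f AND e))) = T IMPLIES T = T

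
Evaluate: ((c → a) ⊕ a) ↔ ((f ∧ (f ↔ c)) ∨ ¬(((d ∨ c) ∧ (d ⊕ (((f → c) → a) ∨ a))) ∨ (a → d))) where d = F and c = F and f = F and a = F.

F

c → a = F → F = T
(c → a) ⊕ a = T ⊕ F = T
f ↔ c = F ↔ F = T
f ∧ (f ↔ c) = F ∧ T = F
d ∨ c = F ∨ F = F
f → c = F → F = T
(f → c) → a = T → F = F
((f → c) → a) ∨ a = F ∨ F = F
d ⊕ (((f → c) → a) ∨ a) = F ⊕ F = F
(d ∨ c) ∧ (d ⊕ (((f → c) → a) ∨ a)) = F ∧ F = F
a → d = F → F = T
((d ∨ c) ∧ (d ⊕ (((f → c) → a) ∨ a))) ∨ (a → d) = F ∨ T = T
¬(((d ∨ c) ∧ (d ⊕ (((f → c) → a) ∨ a))) ∨ (a → d)) = ¬T = F
(f ∧ (f ↔ c)) ∨ ¬(((d ∨ c) ∧ (d ⊕ (((f → c) → a) ∨ a))) ∨ (a → d)) = F ∨ F = F
((c → a) ⊕ a) ↔ ((f ∧ (f ↔ c)) ∨ ¬(((d ∨ c) ∧ (d ⊕ (((f → c) → a) ∨ a))) ∨ (a → d))) = T ↔ F = F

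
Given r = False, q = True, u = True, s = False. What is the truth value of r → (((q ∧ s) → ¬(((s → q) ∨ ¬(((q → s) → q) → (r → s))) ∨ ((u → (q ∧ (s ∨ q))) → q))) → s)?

Substituting r=False, q=True, u=True, s=False:
q ∧ s = True ∧ False = False
s → q = False → True = True
q → s = True → False = False
(q → s) → q = False → True = True
r → s = False → False = True
((q → s) → q) → (r → s) = True → True = True
¬(((q → s) → q) → (r → s)) = ¬True = False
(s → q) ∨ ¬(((q → s) → q) → (r → s)) = True ∨ False = True
s ∨ q = False ∨ True = True
q ∧ (s ∨ q) = True ∧ True = True
u → (q ∧ (s ∨ q)) = True → True = True
(u → (q ∧ (s ∨ q))) → q = True → True = True
((s → q) ∨ ¬(((q → s) → q) → (r → s))) ∨ ((u → (q ∧ (s ∨ q))) → q) = True ∨ True = True
¬(((s → q) ∨ ¬(((q → s) → q) → (r → s))) ∨ ((u → (q ∧ (s ∨ q))) → q)) = ¬True = False
(q ∧ s) → ¬(((s → q) ∨ ¬(((q → s) → q) → (r → s))) ∨ ((u → (q ∧ (s ∨ q))) → q)) = False → False = True
((q ∧ s) → ¬(((s → q) ∨ ¬(((q → s) → q) → (r → s))) ∨ ((u → (q ∧ (s ∨ q))) → q))) → s = True → False = False
r → (((q ∧ s) → ¬(((s → q) ∨ ¬(((q → s) → q) → (r → s))) ∨ ((u → (q ∧ (s ∨ q))) → q))) → s) = False → False = True

True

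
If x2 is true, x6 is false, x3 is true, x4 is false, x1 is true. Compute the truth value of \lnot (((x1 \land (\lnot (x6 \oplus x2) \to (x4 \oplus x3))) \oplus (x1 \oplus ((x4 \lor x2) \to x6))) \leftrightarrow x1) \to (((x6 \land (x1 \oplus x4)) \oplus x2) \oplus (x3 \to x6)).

x6 \oplus x2 = F \oplus T = T
\lnot (x6 \oplus x2) = \lnot T = F
x4 \oplus x3 = F \oplus T = T
\lnot (x6 \oplus x2) \to (x4 \oplus x3) = F \to T = T
x1 \land (\lnot (x6 \oplus x2) \to (x4 \oplus x3)) = T \land T = T
x4 \lor x2 = F \lor T = T
(x4 \lor x2) \to x6 = T \to F = F
x1 \oplus ((x4 \lor x2) \to x6) = T \oplus F = T
(x1 \land (\lnot (x6 \oplus x2) \to (x4 \oplus x3))) \oplus (x1 \oplus ((x4 \lor x2) \to x6)) = T \oplus T = F
((x1 \land (\lnot (x6 \oplus x2) \to (x4 \oplus x3))) \oplus (x1 \oplus ((x4 \lor x2) \to x6))) \leftrightarrow x1 = F \leftrightarrow T = F
\lnot (((x1 \land (\lnot (x6 \oplus x2) \to (x4 \oplus x3))) \oplus (x1 \oplus ((x4 \lor x2) \to x6))) \leftrightarrow x1) = \lnot F = T
x1 \oplus x4 = T \oplus F = T
x6 \land (x1 \oplus x4) = F \land T = F
(x6 \land (x1 \oplus x4)) \oplus x2 = F \oplus T = T
x3 \to x6 = T \to F = F
((x6 \land (x1 \oplus x4)) \oplus x2) \oplus (x3 \to x6) = T \oplus F = T
\lnot (((x1 \land (\lnot (x6 \oplus x2) \to (x4 \oplus x3))) \oplus (x1 \oplus ((x4 \lor x2) \to x6))) \leftrightarrow x1) \to (((x6 \land (x1 \oplus x4)) \oplus x2) \oplus (x3 \to x6)) = T \to T = T

T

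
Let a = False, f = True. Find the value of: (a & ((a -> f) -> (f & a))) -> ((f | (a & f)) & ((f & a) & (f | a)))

True

Substituting a=False, f=True:
a -> f = False -> True = True
f & a = True & False = False
(a -> f) -> (f & a) = True -> False = False
a & ((a -> f) -> (f & a)) = False & False = False
a & f = False & True = False
f | (a & f) = True | False = True
f & a = True & False = False
f | a = True | False = True
(f & a) & (f | a) = False & True = False
(f | (a & f)) & ((f & a) & (f | a)) = True & False = False
(a & ((a -> f) -> (f & a))) -> ((f | (a & f)) & ((f & a) & (f | a))) = False -> False = True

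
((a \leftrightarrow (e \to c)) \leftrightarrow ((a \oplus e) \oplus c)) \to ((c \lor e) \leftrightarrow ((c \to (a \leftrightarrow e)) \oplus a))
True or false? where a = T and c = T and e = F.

e \to c = F \to T = T
a \leftrightarrow (e \to c) = T \leftrightarrow T = T
a \oplus e = T \oplus F = T
(a \oplus e) \oplus c = T \oplus T = F
(a \leftrightarrow (e \to c)) \leftrightarrow ((a \oplus e) \oplus c) = T \leftrightarrow F = F
c \lor e = T \lor F = T
a \leftrightarrow e = T \leftrightarrow F = F
c \to (a \leftrightarrow e) = T \to F = F
(c \to (a \leftrightarrow e)) \oplus a = F \oplus T = T
(c \lor e) \leftrightarrow ((c \to (a \leftrightarrow e)) \oplus a) = T \leftrightarrow T = T
((a \leftrightarrow (e \to c)) \leftrightarrow ((a \oplus e) \oplus c)) \to ((c \lor e) \leftrightarrow ((c \to (a \leftrightarrow e)) \oplus a)) = F \to T = T

T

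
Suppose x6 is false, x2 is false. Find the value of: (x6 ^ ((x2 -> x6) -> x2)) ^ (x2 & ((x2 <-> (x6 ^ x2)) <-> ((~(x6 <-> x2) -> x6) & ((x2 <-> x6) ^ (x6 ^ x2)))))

F

x2 -> x6 = F -> F = T
(x2 -> x6) -> x2 = T -> F = F
x6 ^ ((x2 -> x6) -> x2) = F ^ F = F
x6 ^ x2 = F ^ F = F
x2 <-> (x6 ^ x2) = F <-> F = T
x6 <-> x2 = F <-> F = T
~(x6 <-> x2) = ~T = F
~(x6 <-> x2) -> x6 = F -> F = T
x2 <-> x6 = F <-> F = T
x6 ^ x2 = F ^ F = F
(x2 <-> x6) ^ (x6 ^ x2) = T ^ F = T
(~(x6 <-> x2) -> x6) & ((x2 <-> x6) ^ (x6 ^ x2)) = T & T = T
(x2 <-> (x6 ^ x2)) <-> ((~(x6 <-> x2) -> x6) & ((x2 <-> x6) ^ (x6 ^ x2))) = T <-> T = T
x2 & ((x2 <-> (x6 ^ x2)) <-> ((~(x6 <-> x2) -> x6) & ((x2 <-> x6) ^ (x6 ^ x2)))) = F & T = F
(x6 ^ ((x2 -> x6) -> x2)) ^ (x2 & ((x2 <-> (x6 ^ x2)) <-> ((~(x6 <-> x2) -> x6) & ((x2 <-> x6) ^ (x6 ^ x2))))) = F ^ F = F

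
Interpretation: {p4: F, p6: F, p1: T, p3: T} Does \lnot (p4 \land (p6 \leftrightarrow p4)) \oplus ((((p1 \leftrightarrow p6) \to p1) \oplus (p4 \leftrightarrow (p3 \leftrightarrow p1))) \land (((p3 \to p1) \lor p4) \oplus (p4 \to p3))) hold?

T

p6 \leftrightarrow p4 = F \leftrightarrow F = T
p4 \land (p6 \leftrightarrow p4) = F \land T = F
\lnot (p4 \land (p6 \leftrightarrow p4)) = \lnot F = T
p1 \leftrightarrow p6 = T \leftrightarrow F = F
(p1 \leftrightarrow p6) \to p1 = F \to T = T
p3 \leftrightarrow p1 = T \leftrightarrow T = T
p4 \leftrightarrow (p3 \leftrightarrow p1) = F \leftrightarrow T = F
((p1 \leftrightarrow p6) \to p1) \oplus (p4 \leftrightarrow (p3 \leftrightarrow p1)) = T \oplus F = T
p3 \to p1 = T \to T = T
(p3 \to p1) \lor p4 = T \lor F = T
p4 \to p3 = F \to T = T
((p3 \to p1) \lor p4) \oplus (p4 \to p3) = T \oplus T = F
(((p1 \leftrightarrow p6) \to p1) \oplus (p4 \leftrightarrow (p3 \leftrightarrow p1))) \land (((p3 \to p1) \lor p4) \oplus (p4 \to p3)) = T \land F = F
\lnot (p4 \land (p6 \leftrightarrow p4)) \oplus ((((p1 \leftrightarrow p6) \to p1) \oplus (p4 \leftrightarrow (p3 \leftrightarrow p1))) \land (((p3 \to p1) \lor p4) \oplus (p4 \to p3))) = T \oplus F = T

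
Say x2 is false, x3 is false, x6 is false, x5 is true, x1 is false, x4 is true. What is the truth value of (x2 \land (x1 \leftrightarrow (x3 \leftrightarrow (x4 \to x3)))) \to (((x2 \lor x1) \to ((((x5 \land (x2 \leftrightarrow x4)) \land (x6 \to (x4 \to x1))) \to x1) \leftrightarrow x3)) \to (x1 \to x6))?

\text{True}

Substituting x2=\text{False}, x3=\text{False}, x6=\text{False}, x5=\text{True}, x1=\text{False}, x4=\text{True}:
x4 \to x3 = \text{True} \to \text{False} = \text{False}
x3 \leftrightarrow (x4 \to x3) = \text{False} \leftrightarrow \text{False} = \text{True}
x1 \leftrightarrow (x3 \leftrightarrow (x4 \to x3)) = \text{False} \leftrightarrow \text{True} = \text{False}
x2 \land (x1 \leftrightarrow (x3 \leftrightarrow (x4 \to x3))) = \text{False} \land \text{False} = \text{False}
x2 \lor x1 = \text{False} \lor \text{False} = \text{False}
x2 \leftrightarrow x4 = \text{False} \leftrightarrow \text{True} = \text{False}
x5 \land (x2 \leftrightarrow x4) = \text{True} \land \text{False} = \text{False}
x4 \to x1 = \text{True} \to \text{False} = \text{False}
x6 \to (x4 \to x1) = \text{False} \to \text{False} = \text{True}
(x5 \land (x2 \leftrightarrow x4)) \land (x6 \to (x4 \to x1)) = \text{False} \land \text{True} = \text{False}
((x5 \land (x2 \leftrightarrow x4)) \land (x6 \to (x4 \to x1))) \to x1 = \text{False} \to \text{False} = \text{True}
(((x5 \land (x2 \leftrightarrow x4)) \land (x6 \to (x4 \to x1))) \to x1) \leftrightarrow x3 = \text{True} \leftrightarrow \text{False} = \text{False}
(x2 \lor x1) \to ((((x5 \land (x2 \leftrightarrow x4)) \land (x6 \to (x4 \to x1))) \to x1) \leftrightarrow x3) = \text{False} \to \text{False} = \text{True}
x1 \to x6 = \text{False} \to \text{False} = \text{True}
((x2 \lor x1) \to ((((x5 \land (x2 \leftrightarrow x4)) \land (x6 \to (x4 \to x1))) \to x1) \leftrightarrow x3)) \to (x1 \to x6) = \text{True} \to \text{True} = \text{True}
(x2 \land (x1 \leftrightarrow (x3 \leftrightarrow (x4 \to x3)))) \to (((x2 \lor x1) \to ((((x5 \land (x2 \leftrightarrow x4)) \land (x6 \to (x4 \to x1))) \to x1) \leftrightarrow x3)) \to (x1 \to x6)) = \text{False} \to \text{True} = \text{True}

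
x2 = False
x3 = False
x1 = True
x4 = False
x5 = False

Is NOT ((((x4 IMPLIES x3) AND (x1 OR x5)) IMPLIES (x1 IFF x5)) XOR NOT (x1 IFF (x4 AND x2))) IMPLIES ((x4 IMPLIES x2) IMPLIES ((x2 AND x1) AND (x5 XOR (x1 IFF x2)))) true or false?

True

Substituting x2=False, x3=False, x1=True, x4=False, x5=False:
x4 IMPLIES x3 = False IMPLIES False = True
x1 OR x5 = True OR False = True
(x4 IMPLIES x3) AND (x1 OR x5) = True AND True = True
x1 IFF x5 = True IFF False = False
((x4 IMPLIES x3) AND (x1 OR x5)) IMPLIES (x1 IFF x5) = True IMPLIES False = False
x4 AND x2 = False AND False = False
x1 IFF (x4 AND x2) = True IFF False = False
NOT (x1 IFF (x4 AND x2)) = NOT False = True
(((x4 IMPLIES x3) AND (x1 OR x5)) IMPLIES (x1 IFF x5)) XOR NOT (x1 IFF (x4 AND x2)) = False XOR True = True
NOT ((((x4 IMPLIES x3) AND (x1 OR x5)) IMPLIES (x1 IFF x5)) XOR NOT (x1 IFF (x4 AND x2))) = NOT True = False
x4 IMPLIES x2 = False IMPLIES False = True
x2 AND x1 = False AND True = False
x1 IFF x2 = True IFF False = False
x5 XOR (x1 IFF x2) = False XOR False = False
(x2 AND x1) AND (x5 XOR (x1 IFF x2)) = False AND False = False
(x4 IMPLIES x2) IMPLIES ((x2 AND x1) AND (x5 XOR (x1 IFF x2))) = True IMPLIES False = False
NOT ((((x4 IMPLIES x3) AND (x1 OR x5)) IMPLIES (x1 IFF x5)) XOR NOT (x1 IFF (x4 AND x2))) IMPLIES ((x4 IMPLIES x2) IMPLIES ((x2 AND x1) AND (x5 XOR (x1 IFF x2)))) = False IMPLIES False = True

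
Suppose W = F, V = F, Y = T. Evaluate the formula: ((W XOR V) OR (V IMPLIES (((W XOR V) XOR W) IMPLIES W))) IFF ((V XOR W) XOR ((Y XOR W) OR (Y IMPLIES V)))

Substituting W=F, V=F, Y=T:
W XOR V = F XOR F = F
W XOR V = F XOR F = F
(W XOR V) XOR W = F XOR F = F
((W XOR V) XOR W) IMPLIES W = F IMPLIES F = T
V IMPLIES (((W XOR V) XOR W) IMPLIES W) = F IMPLIES T = T
(W XOR V) OR (V IMPLIES (((W XOR V) XOR W) IMPLIES W)) = F OR T = T
V XOR W = F XOR F = F
Y XOR W = T XOR F = T
Y IMPLIES V = T IMPLIES F = F
(Y XOR W) OR (Y IMPLIES V) = T OR F = T
(V XOR W) XOR ((Y XOR W) OR (Y IMPLIES V)) = F XOR T = T
((W XOR V) OR (V IMPLIES (((W XOR V) XOR W) IMPLIES W))) IFF ((V XOR W) XOR ((Y XOR W) OR (Y IMPLIES V))) = T IFF T = T

T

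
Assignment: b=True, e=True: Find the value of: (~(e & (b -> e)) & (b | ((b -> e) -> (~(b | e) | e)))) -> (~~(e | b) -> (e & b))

True

b -> e = True -> True = True
e & (b -> e) = True & True = True
~(e & (b -> e)) = ~True = False
b -> e = True -> True = True
b | e = True | True = True
~(b | e) = ~True = False
~(b | e) | e = False | True = True
(b -> e) -> (~(b | e) | e) = True -> True = True
b | ((b -> e) -> (~(b | e) | e)) = True | True = True
~(e & (b -> e)) & (b | ((b -> e) -> (~(b | e) | e))) = False & True = False
e | b = True | True = True
~(e | b) = ~True = False
~~(e | b) = ~False = True
e & b = True & True = True
~~(e | b) -> (e & b) = True -> True = True
(~(e & (b -> e)) & (b | ((b -> e) -> (~(b | e) | e)))) -> (~~(e | b) -> (e & b)) = False -> True = True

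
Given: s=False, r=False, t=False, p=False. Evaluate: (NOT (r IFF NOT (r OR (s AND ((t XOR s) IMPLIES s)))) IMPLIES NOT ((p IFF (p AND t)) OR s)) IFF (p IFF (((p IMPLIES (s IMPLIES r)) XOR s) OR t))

t XOR s = False XOR False = False
(t XOR s) IMPLIES s = False IMPLIES False = True
s AND ((t XOR s) IMPLIES s) = False AND True = False
r OR (s AND ((t XOR s) IMPLIES s)) = False OR False = False
NOT (r OR (s AND ((t XOR s) IMPLIES s))) = NOT False = True
r IFF NOT (r OR (s AND ((t XOR s) IMPLIES s))) = False IFF True = False
NOT (r IFF NOT (r OR (s AND ((t XOR s) IMPLIES s)))) = NOT False = True
p AND t = False AND False = False
p IFF (p AND t) = False IFF False = True
(p IFF (p AND t)) OR s = True OR False = True
NOT ((p IFF (p AND t)) OR s) = NOT True = False
NOT (r IFF NOT (r OR (s AND ((t XOR s) IMPLIES s)))) IMPLIES NOT ((p IFF (p AND t)) OR s) = True IMPLIES False = False
s IMPLIES r = False IMPLIES False = True
p IMPLIES (s IMPLIES r) = False IMPLIES True = True
(p IMPLIES (s IMPLIES r)) XOR s = True XOR False = True
((p IMPLIES (s IMPLIES r)) XOR s) OR t = True OR False = True
p IFF (((p IMPLIES (s IMPLIES r)) XOR s) OR t) = False IFF True = False
(NOT (r IFF NOT (r OR (s AND ((t XOR s) IMPLIES s)))) IMPLIES NOT ((p IFF (p AND t)) OR s)) IFF (p IFF (((p IMPLIES (s IMPLIES r)) XOR s) OR t)) = False IFF False = True

True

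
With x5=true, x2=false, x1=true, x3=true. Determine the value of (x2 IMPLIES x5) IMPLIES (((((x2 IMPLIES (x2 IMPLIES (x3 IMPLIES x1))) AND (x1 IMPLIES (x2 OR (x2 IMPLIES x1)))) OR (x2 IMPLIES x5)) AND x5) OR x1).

x2 IMPLIES x5 = false IMPLIES true = true
x3 IMPLIES x1 = true IMPLIES true = true
x2 IMPLIES (x3 IMPLIES x1) = false IMPLIES true = true
x2 IMPLIES (x2 IMPLIES (x3 IMPLIES x1)) = false IMPLIES true = true
x2 IMPLIES x1 = false IMPLIES true = true
x2 OR (x2 IMPLIES x1) = false OR true = true
x1 IMPLIES (x2 OR (x2 IMPLIES x1)) = true IMPLIES true = true
(x2 IMPLIES (x2 IMPLIES (x3 IMPLIES x1))) AND (x1 IMPLIES (x2 OR (x2 IMPLIES x1))) = true AND true = true
x2 IMPLIES x5 = false IMPLIES true = true
((x2 IMPLIES (x2 IMPLIES (x3 IMPLIES x1))) AND (x1 IMPLIES (x2 OR (x2 IMPLIES x1)))) OR (x2 IMPLIES x5) = true OR true = true
(((x2 IMPLIES (x2 IMPLIES (x3 IMPLIES x1))) AND (x1 IMPLIES (x2 OR (x2 IMPLIES x1)))) OR (x2 IMPLIES x5)) AND x5 = true AND true = true
((((x2 IMPLIES (x2 IMPLIES (x3 IMPLIES x1))) AND (x1 IMPLIES (x2 OR (x2 IMPLIES x1)))) OR (x2 IMPLIES x5)) AND x5) OR x1 = true OR true = true
(x2 IMPLIES x5) IMPLIES (((((x2 IMPLIES (x2 IMPLIES (x3 IMPLIES x1))) AND (x1 IMPLIES (x2 OR (x2 IMPLIES x1)))) OR (x2 IMPLIES x5)) AND x5) OR x1) = true IMPLIES true = true

true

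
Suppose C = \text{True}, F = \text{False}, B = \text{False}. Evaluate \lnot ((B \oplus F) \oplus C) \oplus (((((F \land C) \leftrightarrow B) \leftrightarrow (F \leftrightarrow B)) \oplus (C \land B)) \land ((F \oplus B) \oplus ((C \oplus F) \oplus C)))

\text{False}

B \oplus F = \text{False} \oplus \text{False} = \text{False}
(B \oplus F) \oplus C = \text{False} \oplus \text{True} = \text{True}
\lnot ((B \oplus F) \oplus C) = \lnot \text{True} = \text{False}
F \land C = \text{False} \land \text{True} = \text{False}
(F \land C) \leftrightarrow B = \text{False} \leftrightarrow \text{False} = \text{True}
F \leftrightarrow B = \text{False} \leftrightarrow \text{False} = \text{True}
((F \land C) \leftrightarrow B) \leftrightarrow (F \leftrightarrow B) = \text{True} \leftrightarrow \text{True} = \text{True}
C \land B = \text{True} \land \text{False} = \text{False}
(((F \land C) \leftrightarrow B) \leftrightarrow (F \leftrightarrow B)) \oplus (C \land B) = \text{True} \oplus \text{False} = \text{True}
F \oplus B = \text{False} \oplus \text{False} = \text{False}
C \oplus F = \text{True} \oplus \text{False} = \text{True}
(C \oplus F) \oplus C = \text{True} \oplus \text{True} = \text{False}
(F \oplus B) \oplus ((C \oplus F) \oplus C) = \text{False} \oplus \text{False} = \text{False}
((((F \land C) \leftrightarrow B) \leftrightarrow (F \leftrightarrow B)) \oplus (C \land B)) \land ((F \oplus B) \oplus ((C \oplus F) \oplus C)) = \text{True} \land \text{False} = \text{False}
\lnot ((B \oplus F) \oplus C) \oplus (((((F \land C) \leftrightarrow B) \leftrightarrow (F \leftrightarrow B)) \oplus (C \land B)) \land ((F \oplus B) \oplus ((C \oplus F) \oplus C))) = \text{False} \oplus \text{False} = \text{False}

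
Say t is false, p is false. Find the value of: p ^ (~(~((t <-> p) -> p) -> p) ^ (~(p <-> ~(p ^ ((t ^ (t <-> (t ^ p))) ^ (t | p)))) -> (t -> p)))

F

Substituting t=F, p=F:
t <-> p = F <-> F = T
(t <-> p) -> p = T -> F = F
~((t <-> p) -> p) = ~F = T
~((t <-> p) -> p) -> p = T -> F = F
~(~((t <-> p) -> p) -> p) = ~F = T
t ^ p = F ^ F = F
t <-> (t ^ p) = F <-> F = T
t ^ (t <-> (t ^ p)) = F ^ T = T
t | p = F | F = F
(t ^ (t <-> (t ^ p))) ^ (t | p) = T ^ F = T
p ^ ((t ^ (t <-> (t ^ p))) ^ (t | p)) = F ^ T = T
~(p ^ ((t ^ (t <-> (t ^ p))) ^ (t | p))) = ~T = F
p <-> ~(p ^ ((t ^ (t <-> (t ^ p))) ^ (t | p))) = F <-> F = T
~(p <-> ~(p ^ ((t ^ (t <-> (t ^ p))) ^ (t | p)))) = ~T = F
t -> p = F -> F = T
~(p <-> ~(p ^ ((t ^ (t <-> (t ^ p))) ^ (t | p)))) -> (t -> p) = F -> T = T
~(~((t <-> p) -> p) -> p) ^ (~(p <-> ~(p ^ ((t ^ (t <-> (t ^ p))) ^ (t | p)))) -> (t -> p)) = T ^ T = F
p ^ (~(~((t <-> p) -> p) -> p) ^ (~(p <-> ~(p ^ ((t ^ (t <-> (t ^ p))) ^ (t | p)))) -> (t -> p))) = F ^ F = F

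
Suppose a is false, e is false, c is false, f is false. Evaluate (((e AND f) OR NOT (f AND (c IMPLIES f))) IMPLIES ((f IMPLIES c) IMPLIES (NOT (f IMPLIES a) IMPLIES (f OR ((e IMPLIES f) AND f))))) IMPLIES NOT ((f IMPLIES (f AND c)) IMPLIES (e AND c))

true

e AND f = false AND false = false
c IMPLIES f = false IMPLIES false = true
f AND (c IMPLIES f) = false AND true = false
NOT (f AND (c IMPLIES f)) = NOT false = true
(e AND f) OR NOT (f AND (c IMPLIES f)) = false OR true = true
f IMPLIES c = false IMPLIES false = true
f IMPLIES a = false IMPLIES false = true
NOT (f IMPLIES a) = NOT true = false
e IMPLIES f = false IMPLIES false = true
(e IMPLIES f) AND f = true AND false = false
f OR ((e IMPLIES f) AND f) = false OR false = false
NOT (f IMPLIES a) IMPLIES (f OR ((e IMPLIES f) AND f)) = false IMPLIES false = true
(f IMPLIES c) IMPLIES (NOT (f IMPLIES a) IMPLIES (f OR ((e IMPLIES f) AND f))) = true IMPLIES true = true
((e AND f) OR NOT (f AND (c IMPLIES f))) IMPLIES ((f IMPLIES c) IMPLIES (NOT (f IMPLIES a) IMPLIES (f OR ((e IMPLIES f) AND f)))) = true IMPLIES true = true
f AND c = false AND false = false
f IMPLIES (f AND c) = false IMPLIES false = true
e AND c = false AND false = false
(f IMPLIES (f AND c)) IMPLIES (e AND c) = true IMPLIES false = false
NOT ((f IMPLIES (f AND c)) IMPLIES (e AND c)) = NOT false = true
(((e AND f) OR NOT (f AND (c IMPLIES f))) IMPLIES ((f IMPLIES c) IMPLIES (NOT (f IMPLIES a) IMPLIES (f OR ((e IMPLIES f) AND f))))) IMPLIES NOT ((f IMPLIES (f AND c)) IMPLIES (e AND c)) = true IMPLIES true = true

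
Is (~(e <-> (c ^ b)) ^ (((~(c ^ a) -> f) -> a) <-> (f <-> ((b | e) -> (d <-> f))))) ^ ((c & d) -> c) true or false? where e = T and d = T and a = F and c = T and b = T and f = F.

F

Substituting e=T, d=T, a=F, c=T, b=T, f=F:
c ^ b = T ^ T = F
e <-> (c ^ b) = T <-> F = F
~(e <-> (c ^ b)) = ~F = T
c ^ a = T ^ F = T
~(c ^ a) = ~T = F
~(c ^ a) -> f = F -> F = T
(~(c ^ a) -> f) -> a = T -> F = F
b | e = T | T = T
d <-> f = T <-> F = F
(b | e) -> (d <-> f) = T -> F = F
f <-> ((b | e) -> (d <-> f)) = F <-> F = T
((~(c ^ a) -> f) -> a) <-> (f <-> ((b | e) -> (d <-> f))) = F <-> T = F
~(e <-> (c ^ b)) ^ (((~(c ^ a) -> f) -> a) <-> (f <-> ((b | e) -> (d <-> f)))) = T ^ F = T
c & d = T & T = T
(c & d) -> c = T -> T = T
(~(e <-> (c ^ b)) ^ (((~(c ^ a) -> f) -> a) <-> (f <-> ((b | e) -> (d <-> f))))) ^ ((c & d) -> c) = T ^ T = F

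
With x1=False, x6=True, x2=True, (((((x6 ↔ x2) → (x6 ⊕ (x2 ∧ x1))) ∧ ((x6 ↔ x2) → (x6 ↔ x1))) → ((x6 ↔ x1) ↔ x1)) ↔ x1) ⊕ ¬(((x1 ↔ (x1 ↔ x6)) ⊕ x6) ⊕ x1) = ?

x6 ↔ x2 = True ↔ True = True
x2 ∧ x1 = True ∧ False = False
x6 ⊕ (x2 ∧ x1) = True ⊕ False = True
(x6 ↔ x2) → (x6 ⊕ (x2 ∧ x1)) = True → True = True
x6 ↔ x2 = True ↔ True = True
x6 ↔ x1 = True ↔ False = False
(x6 ↔ x2) → (x6 ↔ x1) = True → False = False
((x6 ↔ x2) → (x6 ⊕ (x2 ∧ x1))) ∧ ((x6 ↔ x2) → (x6 ↔ x1)) = True ∧ False = False
x6 ↔ x1 = True ↔ False = False
(x6 ↔ x1) ↔ x1 = False ↔ False = True
(((x6 ↔ x2) → (x6 ⊕ (x2 ∧ x1))) ∧ ((x6 ↔ x2) → (x6 ↔ x1))) → ((x6 ↔ x1) ↔ x1) = False → True = True
((((x6 ↔ x2) → (x6 ⊕ (x2 ∧ x1))) ∧ ((x6 ↔ x2) → (x6 ↔ x1))) → ((x6 ↔ x1) ↔ x1)) ↔ x1 = True ↔ False = False
x1 ↔ x6 = False ↔ True = False
x1 ↔ (x1 ↔ x6) = False ↔ False = True
(x1 ↔ (x1 ↔ x6)) ⊕ x6 = True ⊕ True = False
((x1 ↔ (x1 ↔ x6)) ⊕ x6) ⊕ x1 = False ⊕ False = False
¬(((x1 ↔ (x1 ↔ x6)) ⊕ x6) ⊕ x1) = ¬False = True
(((((x6 ↔ x2) → (x6 ⊕ (x2 ∧ x1))) ∧ ((x6 ↔ x2) → (x6 ↔ x1))) → ((x6 ↔ x1) ↔ x1)) ↔ x1) ⊕ ¬(((x1 ↔ (x1 ↔ x6)) ⊕ x6) ⊕ x1) = False ⊕ True = True

True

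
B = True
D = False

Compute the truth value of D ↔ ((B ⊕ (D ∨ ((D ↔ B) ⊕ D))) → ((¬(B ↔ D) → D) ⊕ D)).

D ↔ B = False ↔ True = False
(D ↔ B) ⊕ D = False ⊕ False = False
D ∨ ((D ↔ B) ⊕ D) = False ∨ False = False
B ⊕ (D ∨ ((D ↔ B) ⊕ D)) = True ⊕ False = True
B ↔ D = True ↔ False = False
¬(B ↔ D) = ¬False = True
¬(B ↔ D) → D = True → False = False
(¬(B ↔ D) → D) ⊕ D = False ⊕ False = False
(B ⊕ (D ∨ ((D ↔ B) ⊕ D))) → ((¬(B ↔ D) → D) ⊕ D) = True → False = False
D ↔ ((B ⊕ (D ∨ ((D ↔ B) ⊕ D))) → ((¬(B ↔ D) → D) ⊕ D)) = False ↔ False = True

True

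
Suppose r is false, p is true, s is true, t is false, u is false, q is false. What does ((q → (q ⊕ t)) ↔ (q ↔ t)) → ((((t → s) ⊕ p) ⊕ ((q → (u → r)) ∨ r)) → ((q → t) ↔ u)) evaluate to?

F

q ⊕ t = F ⊕ F = F
q → (q ⊕ t) = F → F = T
q ↔ t = F ↔ F = T
(q → (q ⊕ t)) ↔ (q ↔ t) = T ↔ T = T
t → s = F → T = T
(t → s) ⊕ p = T ⊕ T = F
u → r = F → F = T
q → (u → r) = F → T = T
(q → (u → r)) ∨ r = T ∨ F = T
((t → s) ⊕ p) ⊕ ((q → (u → r)) ∨ r) = F ⊕ T = T
q → t = F → F = T
(q → t) ↔ u = T ↔ F = F
(((t → s) ⊕ p) ⊕ ((q → (u → r)) ∨ r)) → ((q → t) ↔ u) = T → F = F
((q → (q ⊕ t)) ↔ (q ↔ t)) → ((((t → s) ⊕ p) ⊕ ((q → (u → r)) ∨ r)) → ((q → t) ↔ u)) = T → F = F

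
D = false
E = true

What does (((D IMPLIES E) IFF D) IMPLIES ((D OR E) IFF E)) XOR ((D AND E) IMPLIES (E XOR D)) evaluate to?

false

Substituting D=false, E=true:
D IMPLIES E = false IMPLIES true = true
(D IMPLIES E) IFF D = true IFF false = false
D OR E = false OR true = true
(D OR E) IFF E = true IFF true = true
((D IMPLIES E) IFF D) IMPLIES ((D OR E) IFF E) = false IMPLIES true = true
D AND E = false AND true = false
E XOR D = true XOR false = true
(D AND E) IMPLIES (E XOR D) = false IMPLIES true = true
(((D IMPLIES E) IFF D) IMPLIES ((D OR E) IFF E)) XOR ((D AND E) IMPLIES (E XOR D)) = true XOR true = false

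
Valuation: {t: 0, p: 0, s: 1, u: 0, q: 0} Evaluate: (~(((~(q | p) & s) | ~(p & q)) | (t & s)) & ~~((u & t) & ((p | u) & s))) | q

Substituting t=0, p=0, s=1, u=0, q=0:
q | p = 0 | 0 = 0
~(q | p) = ~0 = 1
~(q | p) & s = 1 & 1 = 1
p & q = 0 & 0 = 0
~(p & q) = ~0 = 1
(~(q | p) & s) | ~(p & q) = 1 | 1 = 1
t & s = 0 & 1 = 0
((~(q | p) & s) | ~(p & q)) | (t & s) = 1 | 0 = 1
~(((~(q | p) & s) | ~(p & q)) | (t & s)) = ~1 = 0
u & t = 0 & 0 = 0
p | u = 0 | 0 = 0
(p | u) & s = 0 & 1 = 0
(u & t) & ((p | u) & s) = 0 & 0 = 0
~((u & t) & ((p | u) & s)) = ~0 = 1
~~((u & t) & ((p | u) & s)) = ~1 = 0
~(((~(q | p) & s) | ~(p & q)) | (t & s)) & ~~((u & t) & ((p | u) & s)) = 0 & 0 = 0
(~(((~(q | p) & s) | ~(p & q)) | (t & s)) & ~~((u & t) & ((p | u) & s))) | q = 0 | 0 = 0

0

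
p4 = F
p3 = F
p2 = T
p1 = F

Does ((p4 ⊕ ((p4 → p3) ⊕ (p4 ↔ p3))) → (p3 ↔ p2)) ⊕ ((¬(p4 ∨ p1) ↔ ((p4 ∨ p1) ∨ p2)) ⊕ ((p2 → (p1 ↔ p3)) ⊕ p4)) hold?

T

p4 → p3 = F → F = T
p4 ↔ p3 = F ↔ F = T
(p4 → p3) ⊕ (p4 ↔ p3) = T ⊕ T = F
p4 ⊕ ((p4 → p3) ⊕ (p4 ↔ p3)) = F ⊕ F = F
p3 ↔ p2 = F ↔ T = F
(p4 ⊕ ((p4 → p3) ⊕ (p4 ↔ p3))) → (p3 ↔ p2) = F → F = T
p4 ∨ p1 = F ∨ F = F
¬(p4 ∨ p1) = ¬F = T
p4 ∨ p1 = F ∨ F = F
(p4 ∨ p1) ∨ p2 = F ∨ T = T
¬(p4 ∨ p1) ↔ ((p4 ∨ p1) ∨ p2) = T ↔ T = T
p1 ↔ p3 = F ↔ F = T
p2 → (p1 ↔ p3) = T → T = T
(p2 → (p1 ↔ p3)) ⊕ p4 = T ⊕ F = T
(¬(p4 ∨ p1) ↔ ((p4 ∨ p1) ∨ p2)) ⊕ ((p2 → (p1 ↔ p3)) ⊕ p4) = T ⊕ T = F
((p4 ⊕ ((p4 → p3) ⊕ (p4 ↔ p3))) → (p3 ↔ p2)) ⊕ ((¬(p4 ∨ p1) ↔ ((p4 ∨ p1) ∨ p2)) ⊕ ((p2 → (p1 ↔ p3)) ⊕ p4)) = T ⊕ F = T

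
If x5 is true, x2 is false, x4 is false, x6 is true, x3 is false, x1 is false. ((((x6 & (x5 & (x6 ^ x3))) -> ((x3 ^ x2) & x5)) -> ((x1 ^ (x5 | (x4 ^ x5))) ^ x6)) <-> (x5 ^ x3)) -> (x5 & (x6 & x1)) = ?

Substituting x5=T, x2=F, x4=F, x6=T, x3=F, x1=F:
x6 ^ x3 = T ^ F = T
x5 & (x6 ^ x3) = T & T = T
x6 & (x5 & (x6 ^ x3)) = T & T = T
x3 ^ x2 = F ^ F = F
(x3 ^ x2) & x5 = F & T = F
(x6 & (x5 & (x6 ^ x3))) -> ((x3 ^ x2) & x5) = T -> F = F
x4 ^ x5 = F ^ T = T
x5 | (x4 ^ x5) = T | T = T
x1 ^ (x5 | (x4 ^ x5)) = F ^ T = T
(x1 ^ (x5 | (x4 ^ x5))) ^ x6 = T ^ T = F
((x6 & (x5 & (x6 ^ x3))) -> ((x3 ^ x2) & x5)) -> ((x1 ^ (x5 | (x4 ^ x5))) ^ x6) = F -> F = T
x5 ^ x3 = T ^ F = T
(((x6 & (x5 & (x6 ^ x3))) -> ((x3 ^ x2) & x5)) -> ((x1 ^ (x5 | (x4 ^ x5))) ^ x6)) <-> (x5 ^ x3) = T <-> T = T
x6 & x1 = T & F = F
x5 & (x6 & x1) = T & F = F
((((x6 & (x5 & (x6 ^ x3))) -> ((x3 ^ x2) & x5)) -> ((x1 ^ (x5 | (x4 ^ x5))) ^ x6)) <-> (x5 ^ x3)) -> (x5 & (x6 & x1)) = T -> F = F

F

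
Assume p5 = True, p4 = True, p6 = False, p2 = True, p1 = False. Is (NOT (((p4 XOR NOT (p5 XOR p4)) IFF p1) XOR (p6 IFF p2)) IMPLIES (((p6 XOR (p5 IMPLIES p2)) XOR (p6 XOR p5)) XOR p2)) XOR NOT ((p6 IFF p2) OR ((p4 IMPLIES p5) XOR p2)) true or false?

False

Substituting p5=True, p4=True, p6=False, p2=True, p1=False:
p5 XOR p4 = True XOR True = False
NOT (p5 XOR p4) = NOT False = True
p4 XOR NOT (p5 XOR p4) = True XOR True = False
(p4 XOR NOT (p5 XOR p4)) IFF p1 = False IFF False = True
p6 IFF p2 = False IFF True = False
((p4 XOR NOT (p5 XOR p4)) IFF p1) XOR (p6 IFF p2) = True XOR False = True
NOT (((p4 XOR NOT (p5 XOR p4)) IFF p1) XOR (p6 IFF p2)) = NOT True = False
p5 IMPLIES p2 = True IMPLIES True = True
p6 XOR (p5 IMPLIES p2) = False XOR True = True
p6 XOR p5 = False XOR True = True
(p6 XOR (p5 IMPLIES p2)) XOR (p6 XOR p5) = True XOR True = False
((p6 XOR (p5 IMPLIES p2)) XOR (p6 XOR p5)) XOR p2 = False XOR True = True
NOT (((p4 XOR NOT (p5 XOR p4)) IFF p1) XOR (p6 IFF p2)) IMPLIES (((p6 XOR (p5 IMPLIES p2)) XOR (p6 XOR p5)) XOR p2) = False IMPLIES True = True
p6 IFF p2 = False IFF True = False
p4 IMPLIES p5 = True IMPLIES True = True
(p4 IMPLIES p5) XOR p2 = True XOR True = False
(p6 IFF p2) OR ((p4 IMPLIES p5) XOR p2) = False OR False = False
NOT ((p6 IFF p2) OR ((p4 IMPLIES p5) XOR p2)) = NOT False = True
(NOT (((p4 XOR NOT (p5 XOR p4)) IFF p1) XOR (p6 IFF p2)) IMPLIES (((p6 XOR (p5 IMPLIES p2)) XOR (p6 XOR p5)) XOR p2)) XOR NOT ((p6 IFF p2) OR ((p4 IMPLIES p5) XOR p2)) = True XOR True = False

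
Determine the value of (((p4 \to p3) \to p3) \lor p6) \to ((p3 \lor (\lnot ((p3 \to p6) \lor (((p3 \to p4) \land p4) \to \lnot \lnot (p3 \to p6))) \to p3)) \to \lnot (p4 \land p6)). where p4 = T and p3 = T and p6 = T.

F

p4 \to p3 = T \to T = T
(p4 \to p3) \to p3 = T \to T = T
((p4 \to p3) \to p3) \lor p6 = T \lor T = T
p3 \to p6 = T \to T = T
p3 \to p4 = T \to T = T
(p3 \to p4) \land p4 = T \land T = T
p3 \to p6 = T \to T = T
\lnot (p3 \to p6) = \lnot T = F
\lnot \lnot (p3 \to p6) = \lnot F = T
((p3 \to p4) \land p4) \to \lnot \lnot (p3 \to p6) = T \to T = T
(p3 \to p6) \lor (((p3 \to p4) \land p4) \to \lnot \lnot (p3 \to p6)) = T \lor T = T
\lnot ((p3 \to p6) \lor (((p3 \to p4) \land p4) \to \lnot \lnot (p3 \to p6))) = \lnot T = F
\lnot ((p3 \to p6) \lor (((p3 \to p4) \land p4) \to \lnot \lnot (p3 \to p6))) \to p3 = F \to T = T
p3 \lor (\lnot ((p3 \to p6) \lor (((p3 \to p4) \land p4) \to \lnot \lnot (p3 \to p6))) \to p3) = T \lor T = T
p4 \land p6 = T \land T = T
\lnot (p4 \land p6) = \lnot T = F
(p3 \lor (\lnot ((p3 \to p6) \lor (((p3 \to p4) \land p4) \to \lnot \lnot (p3 \to p6))) \to p3)) \to \lnot (p4 \land p6) = T \to F = F
(((p4 \to p3) \to p3) \lor p6) \to ((p3 \lor (\lnot ((p3 \to p6) \lor (((p3 \to p4) \land p4) \to \lnot \lnot (p3 \to p6))) \to p3)) \to \lnot (p4 \land p6)) = T \to F = F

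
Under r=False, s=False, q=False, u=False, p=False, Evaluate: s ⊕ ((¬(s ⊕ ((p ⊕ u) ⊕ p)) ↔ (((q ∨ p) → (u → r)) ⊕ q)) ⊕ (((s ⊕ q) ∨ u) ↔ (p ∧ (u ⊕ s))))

False

p ⊕ u = False ⊕ False = False
(p ⊕ u) ⊕ p = False ⊕ False = False
s ⊕ ((p ⊕ u) ⊕ p) = False ⊕ False = False
¬(s ⊕ ((p ⊕ u) ⊕ p)) = ¬False = True
q ∨ p = False ∨ False = False
u → r = False → False = True
(q ∨ p) → (u → r) = False → True = True
((q ∨ p) → (u → r)) ⊕ q = True ⊕ False = True
¬(s ⊕ ((p ⊕ u) ⊕ p)) ↔ (((q ∨ p) → (u → r)) ⊕ q) = True ↔ True = True
s ⊕ q = False ⊕ False = False
(s ⊕ q) ∨ u = False ∨ False = False
u ⊕ s = False ⊕ False = False
p ∧ (u ⊕ s) = False ∧ False = False
((s ⊕ q) ∨ u) ↔ (p ∧ (u ⊕ s)) = False ↔ False = True
(¬(s ⊕ ((p ⊕ u) ⊕ p)) ↔ (((q ∨ p) → (u → r)) ⊕ q)) ⊕ (((s ⊕ q) ∨ u) ↔ (p ∧ (u ⊕ s))) = True ⊕ True = False
s ⊕ ((¬(s ⊕ ((p ⊕ u) ⊕ p)) ↔ (((q ∨ p) → (u → r)) ⊕ q)) ⊕ (((s ⊕ q) ∨ u) ↔ (p ∧ (u ⊕ s)))) = False ⊕ False = False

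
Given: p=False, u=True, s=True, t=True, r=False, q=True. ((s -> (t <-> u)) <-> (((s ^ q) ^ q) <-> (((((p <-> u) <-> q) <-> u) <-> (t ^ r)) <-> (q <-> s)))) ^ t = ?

Substituting p=False, u=True, s=True, t=True, r=False, q=True:
t <-> u = True <-> True = True
s -> (t <-> u) = True -> True = True
s ^ q = True ^ True = False
(s ^ q) ^ q = False ^ True = True
p <-> u = False <-> True = False
(p <-> u) <-> q = False <-> True = False
((p <-> u) <-> q) <-> u = False <-> True = False
t ^ r = True ^ False = True
(((p <-> u) <-> q) <-> u) <-> (t ^ r) = False <-> True = False
q <-> s = True <-> True = True
((((p <-> u) <-> q) <-> u) <-> (t ^ r)) <-> (q <-> s) = False <-> True = False
((s ^ q) ^ q) <-> (((((p <-> u) <-> q) <-> u) <-> (t ^ r)) <-> (q <-> s)) = True <-> False = False
(s -> (t <-> u)) <-> (((s ^ q) ^ q) <-> (((((p <-> u) <-> q) <-> u) <-> (t ^ r)) <-> (q <-> s))) = True <-> False = False
((s -> (t <-> u)) <-> (((s ^ q) ^ q) <-> (((((p <-> u) <-> q) <-> u) <-> (t ^ r)) <-> (q <-> s)))) ^ t = False ^ True = True

True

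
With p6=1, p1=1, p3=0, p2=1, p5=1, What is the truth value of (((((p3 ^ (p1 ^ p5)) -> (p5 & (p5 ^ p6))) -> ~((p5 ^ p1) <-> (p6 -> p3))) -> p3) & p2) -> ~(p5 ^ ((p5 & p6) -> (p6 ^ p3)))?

1

p1 ^ p5 = 1 ^ 1 = 0
p3 ^ (p1 ^ p5) = 0 ^ 0 = 0
p5 ^ p6 = 1 ^ 1 = 0
p5 & (p5 ^ p6) = 1 & 0 = 0
(p3 ^ (p1 ^ p5)) -> (p5 & (p5 ^ p6)) = 0 -> 0 = 1
p5 ^ p1 = 1 ^ 1 = 0
p6 -> p3 = 1 -> 0 = 0
(p5 ^ p1) <-> (p6 -> p3) = 0 <-> 0 = 1
~((p5 ^ p1) <-> (p6 -> p3)) = ~1 = 0
((p3 ^ (p1 ^ p5)) -> (p5 & (p5 ^ p6))) -> ~((p5 ^ p1) <-> (p6 -> p3)) = 1 -> 0 = 0
(((p3 ^ (p1 ^ p5)) -> (p5 & (p5 ^ p6))) -> ~((p5 ^ p1) <-> (p6 -> p3))) -> p3 = 0 -> 0 = 1
((((p3 ^ (p1 ^ p5)) -> (p5 & (p5 ^ p6))) -> ~((p5 ^ p1) <-> (p6 -> p3))) -> p3) & p2 = 1 & 1 = 1
p5 & p6 = 1 & 1 = 1
p6 ^ p3 = 1 ^ 0 = 1
(p5 & p6) -> (p6 ^ p3) = 1 -> 1 = 1
p5 ^ ((p5 & p6) -> (p6 ^ p3)) = 1 ^ 1 = 0
~(p5 ^ ((p5 & p6) -> (p6 ^ p3))) = ~0 = 1
(((((p3 ^ (p1 ^ p5)) -> (p5 & (p5 ^ p6))) -> ~((p5 ^ p1) <-> (p6 -> p3))) -> p3) & p2) -> ~(p5 ^ ((p5 & p6) -> (p6 ^ p3))) = 1 -> 1 = 1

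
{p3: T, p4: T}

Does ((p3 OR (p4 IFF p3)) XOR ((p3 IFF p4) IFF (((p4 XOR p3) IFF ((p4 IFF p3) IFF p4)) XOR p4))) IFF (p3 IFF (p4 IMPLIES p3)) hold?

p4 IFF p3 = T IFF T = T
p3 OR (p4 IFF p3) = T OR T = T
p3 IFF p4 = T IFF T = T
p4 XOR p3 = T XOR T = F
p4 IFF p3 = T IFF T = T
(p4 IFF p3) IFF p4 = T IFF T = T
(p4 XOR p3) IFF ((p4 IFF p3) IFF p4) = F IFF T = F
((p4 XOR p3) IFF ((p4 IFF p3) IFF p4)) XOR p4 = F XOR T = T
(p3 IFF p4) IFF (((p4 XOR p3) IFF ((p4 IFF p3) IFF p4)) XOR p4) = T IFF T = T
(p3 OR (p4 IFF p3)) XOR ((p3 IFF p4) IFF (((p4 XOR p3) IFF ((p4 IFF p3) IFF p4)) XOR p4)) = T XOR T = F
p4 IMPLIES p3 = T IMPLIES T = T
p3 IFF (p4 IMPLIES p3) = T IFF T = T
((p3 OR (p4 IFF p3)) XOR ((p3 IFF p4) IFF (((p4 XOR p3) IFF ((p4 IFF p3) IFF p4)) XOR p4))) IFF (p3 IFF (p4 IMPLIES p3)) = F IFF T = F

F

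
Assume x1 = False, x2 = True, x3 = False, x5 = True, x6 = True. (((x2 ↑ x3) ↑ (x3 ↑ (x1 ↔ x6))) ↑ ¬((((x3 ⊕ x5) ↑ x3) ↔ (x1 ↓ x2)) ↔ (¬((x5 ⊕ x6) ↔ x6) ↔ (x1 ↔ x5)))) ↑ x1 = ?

True

Substituting x1=False, x2=True, x3=False, x5=True, x6=True:
x2 ↑ x3 = True ↑ False = True
x1 ↔ x6 = False ↔ True = False
x3 ↑ (x1 ↔ x6) = False ↑ False = True
(x2 ↑ x3) ↑ (x3 ↑ (x1 ↔ x6)) = True ↑ True = False
x3 ⊕ x5 = False ⊕ True = True
(x3 ⊕ x5) ↑ x3 = True ↑ False = True
x1 ↓ x2 = False ↓ True = False
((x3 ⊕ x5) ↑ x3) ↔ (x1 ↓ x2) = True ↔ False = False
x5 ⊕ x6 = True ⊕ True = False
(x5 ⊕ x6) ↔ x6 = False ↔ True = False
¬((x5 ⊕ x6) ↔ x6) = ¬False = True
x1 ↔ x5 = False ↔ True = False
¬((x5 ⊕ x6) ↔ x6) ↔ (x1 ↔ x5) = True ↔ False = False
(((x3 ⊕ x5) ↑ x3) ↔ (x1 ↓ x2)) ↔ (¬((x5 ⊕ x6) ↔ x6) ↔ (x1 ↔ x5)) = False ↔ False = True
¬((((x3 ⊕ x5) ↑ x3) ↔ (x1 ↓ x2)) ↔ (¬((x5 ⊕ x6) ↔ x6) ↔ (x1 ↔ x5))) = ¬True = False
((x2 ↑ x3) ↑ (x3 ↑ (x1 ↔ x6))) ↑ ¬((((x3 ⊕ x5) ↑ x3) ↔ (x1 ↓ x2)) ↔ (¬((x5 ⊕ x6) ↔ x6) ↔ (x1 ↔ x5))) = False ↑ False = True
(((x2 ↑ x3) ↑ (x3 ↑ (x1 ↔ x6))) ↑ ¬((((x3 ⊕ x5) ↑ x3) ↔ (x1 ↓ x2)) ↔ (¬((x5 ⊕ x6) ↔ x6) ↔ (x1 ↔ x5)))) ↑ x1 = True ↑ False = True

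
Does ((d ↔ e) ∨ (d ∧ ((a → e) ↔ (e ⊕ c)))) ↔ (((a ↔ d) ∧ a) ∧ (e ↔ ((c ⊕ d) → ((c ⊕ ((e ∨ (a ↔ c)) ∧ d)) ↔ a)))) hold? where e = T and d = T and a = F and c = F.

F

d ↔ e = T ↔ T = T
a → e = F → T = T
e ⊕ c = T ⊕ F = T
(a → e) ↔ (e ⊕ c) = T ↔ T = T
d ∧ ((a → e) ↔ (e ⊕ c)) = T ∧ T = T
(d ↔ e) ∨ (d ∧ ((a → e) ↔ (e ⊕ c))) = T ∨ T = T
a ↔ d = F ↔ T = F
(a ↔ d) ∧ a = F ∧ F = F
c ⊕ d = F ⊕ T = T
a ↔ c = F ↔ F = T
e ∨ (a ↔ c) = T ∨ T = T
(e ∨ (a ↔ c)) ∧ d = T ∧ T = T
c ⊕ ((e ∨ (a ↔ c)) ∧ d) = F ⊕ T = T
(c ⊕ ((e ∨ (a ↔ c)) ∧ d)) ↔ a = T ↔ F = F
(c ⊕ d) → ((c ⊕ ((e ∨ (a ↔ c)) ∧ d)) ↔ a) = T → F = F
e ↔ ((c ⊕ d) → ((c ⊕ ((e ∨ (a ↔ c)) ∧ d)) ↔ a)) = T ↔ F = F
((a ↔ d) ∧ a) ∧ (e ↔ ((c ⊕ d) → ((c ⊕ ((e ∨ (a ↔ c)) ∧ d)) ↔ a))) = F ∧ F = F
((d ↔ e) ∨ (d ∧ ((a → e) ↔ (e ⊕ c)))) ↔ (((a ↔ d) ∧ a) ∧ (e ↔ ((c ⊕ d) → ((c ⊕ ((e ∨ (a ↔ c)) ∧ d)) ↔ a)))) = T ↔ F = F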